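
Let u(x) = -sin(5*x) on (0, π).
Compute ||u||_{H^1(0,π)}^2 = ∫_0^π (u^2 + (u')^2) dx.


||u||_{H^1(0,π)}^2 = 13*π

u'(x) = -5*cos(5*x).
Expand u² and (u')² and integrate term by term on (0, π), using: for integers n ≥ 1, ∫_0^π sin²(nx) dx = ∫_0^π cos²(nx) dx = π/2; for n ≠ n', ∫_0^π sin(nx)sin(n'x) dx = ∫_0^π cos(nx)cos(n'x) dx = 0; and by product-to-sum, ∫_0^π sin(nx)cos(n'x) dx = ½∫_0^π [sin((n+n')x) + sin((n−n')x)] dx, which is 0 when n+n' is even and 2n/(n²−n'²) when n+n' is odd (it need not vanish on (0, π)).
  u² squared terms: (-1)²·∫sin(5x)² dx = 1·π/2 = π/2.
  So ∫_0^π u² dx = π/2.
  (u')² squared terms: (-5)²·∫cos(5x)² dx = 25·π/2 = 25*π/2.
  So ∫_0^π (u')² dx = 25*π/2.
||u||_{H^1}^2 = (π/2) + (25*π/2) = 13*π.


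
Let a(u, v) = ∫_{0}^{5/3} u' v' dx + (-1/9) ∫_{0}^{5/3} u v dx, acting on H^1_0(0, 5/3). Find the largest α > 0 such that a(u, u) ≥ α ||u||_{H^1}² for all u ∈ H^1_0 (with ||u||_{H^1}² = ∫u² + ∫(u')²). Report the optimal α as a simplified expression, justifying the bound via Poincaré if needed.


α = (-25 + 81*π^2)/(9*(25 + 9*π^2))

Coercivity of a(·,·) on H^1_0(0, 5/3) means a(u, u) ≥ α ||u||_{H^1}² for every u ∈ H^1_0.
The interval has length L = 5/3, and Poincaré/coercivity depend only on L. Here a(u, u) = ∫(u')² + (-1/9)·∫u².
Here c = -1/9 < 0 with |c| < (π/L)² = 9*π^2/25, so coercivity still holds. The condition a(u,u) ≥ α||u||_{H^1}² reads (1−α)∫(u')² ≥ (α−c)∫u². Any admissible α is ≤ 1 (rapidly oscillating u have ∫u²/∫(u')² → 0), and α = 1 would force 0 ≥ (1−c)∫u², impossible since c < 1; so 1−α > 0. By the sharp Poincaré inequality on H^1_0 of an interval of length L, ∫(u')² ≥ (π/L)²∫u² with equality for the first sine mode sin(π(x−x₀)/L) (x₀ the left endpoint), so the inequality holds for all u iff (1−α)(π/L)² ≥ α − c, i.e. α ≤ ((π/L)² + c)/((π/L)² + 1) = (1 + c(L/π)²)/(1 + (L/π)²). (Direct route, valid since c ≤ 0: Poincaré gives c∫u² ≥ c(L/π)²∫(u')², so a(u,u) ≥ (1 + c(L/π)²)∫(u')², while ||u||_{H^1}² ≤ (1 + (L/π)²)∫(u')²; dividing yields the same α.) With (π/L)² = 9*π^2/25 and c = -1/9, the largest admissible constant is α = ((π/L)² + c)/((π/L)² + 1).
Simplifying, α = (-25 + 81*π^2)/(9*(25 + 9*π^2)).


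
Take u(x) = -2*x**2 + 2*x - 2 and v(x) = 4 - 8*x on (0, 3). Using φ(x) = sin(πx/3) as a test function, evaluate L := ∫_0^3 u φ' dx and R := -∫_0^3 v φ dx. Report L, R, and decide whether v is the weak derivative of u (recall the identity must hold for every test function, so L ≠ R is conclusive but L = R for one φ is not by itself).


LHS = 24/π, RHS = 48/π. No, v is not the weak derivative of u.

u(x) = -2*x**2 + 2*x - 2, classical derivative u'(x) = 2 - 4*x.
φ(x) = sin(πx/3), so φ'(x) = π*cos(π*x/3)/3.
Note φ(0) = φ(3) = 0, so the boundary term u·φ vanishes.
LHS = ∫_0^3 u(x) φ'(x) dx = ∫_0^3 (-2*π*x^2*cos(π*x/3)/3 + 2*π*x*cos(π*x/3)/3 - 2*π*cos(π*x/3)/3) dx. Term by term:
  ∫_0^3 -2*π*cos(π*x/3)/3 dx = 0;  ∫_0^3 -2*π*x^2*cos(π*x/3)/3 dx = 36/π;  ∫_0^3 2*π*x*cos(π*x/3)/3 dx = -12/π.
Sum: 0 + 36/π − 12/π = 24/π.
So LHS = 24/π.
∫_0^3 v(x) φ(x) dx = ∫_0^3 (-8*x*sin(π*x/3) + 4*sin(π*x/3)) dx. Term by term:
  ∫_0^3 4*sin(π*x/3) dx = 24/π;  ∫_0^3 -8*x*sin(π*x/3) dx = -72/π.
Sum: 24/π − 72/π = -48/π.
So RHS = -∫_0^3 v(x) φ(x) dx = 48/π.
LHS − RHS = -24/π ≠ 0, so the identity fails.
(For a valid weak derivative the identity must hold for EVERY test function, in particular this one. The failure shows v is NOT the weak derivative of u.)
Correct weak derivative would be u'(x) = 2 - 4*x.


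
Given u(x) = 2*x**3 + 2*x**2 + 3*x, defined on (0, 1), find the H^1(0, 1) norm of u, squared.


||u||_{H^1}^2 = 7207/105

The H^1 norm (squared) on an interval (0, L) is
  ||u||_{H^1}^2 = ∫_0^L u(x)^2 dx + ∫_0^L u'(x)^2 dx.
Compute u'(x) = 6*x**2 + 4*x + 3.
Then u(x)^2 = 4*x**6 + 8*x**5 + 16*x**4 + 12*x**3 + 9*x**2 and u'(x)^2 = 36*x**4 + 48*x**3 + 52*x**2 + 24*x + 9.
Integrate each monomial from 0 to 1 using ∫_0^1 c·x^n dx = c·1^(n+1)/(n+1):
  ∫_0^1 u(x)^2 dx = ∫_0^1 (4*x^6 + 8*x^5 + 16*x^4 + 12*x^3 + 9*x^2) dx. Term by term:
    ∫_0^1 4*x^6 dx = 4/7;  ∫_0^1 8*x^5 dx = 4/3;  ∫_0^1 16*x^4 dx = 16/5;
    ∫_0^1 12*x^3 dx = 3;  ∫_0^1 9*x^2 dx = 3.
  Sum: 4/7 + 4/3 + 16/5 + 3 + 3 = 1166/105.
  ∫_0^1 u'(x)^2 dx = ∫_0^1 (36*x^4 + 48*x^3 + 52*x^2 + 24*x + 9) dx. Term by term:
    ∫_0^1 36*x^4 dx = 36/5;  ∫_0^1 48*x^3 dx = 12;  ∫_0^1 52*x^2 dx = 52/3;
    ∫_0^1 24*x dx = 12;  ∫_0^1 9 dx = 9.
  Sum: 36/5 + 12 + 52/3 + 12 + 9 = 863/15.
Adding: ||u||_{H^1}^2 = 1166/105 + 863/15 = 7207/105.


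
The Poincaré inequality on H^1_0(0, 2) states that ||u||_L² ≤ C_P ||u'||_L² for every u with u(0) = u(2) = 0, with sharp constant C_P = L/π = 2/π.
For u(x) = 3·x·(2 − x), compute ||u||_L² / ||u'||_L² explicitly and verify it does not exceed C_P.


||u||_L² / ||u'||_L² = sqrt(10)/5 < C_P = 2/π.

u(x) = 3·x·(2 − x), so u'(x) = 6 - 6*x.
u(x) = 3·x·(2 − x) vanishes at x = 0 and x = 2, so u ∈ H^1_0(0, 2). Differentiate via the product rule and integrate the resulting polynomials term by term.
  ∫_0^2 u² dx = ∫_0^2 (9*x^4 - 36*x^3 + 36*x^2) dx. Term by term:
    ∫_0^2 9*x^4 dx = 288/5;  ∫_0^2 -36*x^3 dx = -144;  ∫_0^2 36*x^2 dx = 96.
  Sum: 288/5 − 144 + 96 = 48/5.
  ∫_0^2 (u')² dx = ∫_0^2 (36*x^2 - 72*x + 36) dx. Term by term:
    ∫_0^2 36*x^2 dx = 96;  ∫_0^2 -72*x dx = -144;  ∫_0^2 36 dx = 72.
  Sum: 96 − 144 + 72 = 24.
∫_0^2 u² dx = 48/5, so ||u||_L² = 4*sqrt(15)/5.
∫_0^2 (u')² dx = 24, so ||u'||_L² = 2*sqrt(6).
Ratio ||u||_L² / ||u'||_L² = sqrt(10)/5.
Sharp Poincaré constant on H^1_0(0, 2) is C_P = L/π = 2/π, achieved by sin(π/2·x).
A polynomial bump cannot attain the sharp Poincaré constant (only the first sine eigenfunction does), so the ratio is strictly less than C_P, consistent with ||u||_L² ≤ C_P ||u'||_L².


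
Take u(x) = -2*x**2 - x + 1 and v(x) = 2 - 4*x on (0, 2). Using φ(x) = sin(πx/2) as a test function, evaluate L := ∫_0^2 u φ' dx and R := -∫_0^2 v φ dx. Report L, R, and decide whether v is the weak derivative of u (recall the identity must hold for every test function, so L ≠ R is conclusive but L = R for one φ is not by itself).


LHS = 20/π, RHS = 8/π. No, v is not the weak derivative of u.

u(x) = -2*x**2 - x + 1, classical derivative u'(x) = -4*x - 1.
φ(x) = sin(πx/2), so φ'(x) = π*cos(π*x/2)/2.
Note φ(0) = φ(2) = 0, so the boundary term u·φ vanishes.
LHS = ∫_0^2 u(x) φ'(x) dx = ∫_0^2 (-π*x^2*cos(π*x/2) - π*x*cos(π*x/2)/2 + π*cos(π*x/2)/2) dx. Term by term:
  ∫_0^2 π*cos(π*x/2)/2 dx = 0;  ∫_0^2 -π*x^2*cos(π*x/2) dx = 16/π;  ∫_0^2 -π*x*cos(π*x/2)/2 dx = 4/π.
Sum: 0 + 16/π + 4/π = 20/π.
So LHS = 20/π.
∫_0^2 v(x) φ(x) dx = ∫_0^2 (-4*x*sin(π*x/2) + 2*sin(π*x/2)) dx. Term by term:
  ∫_0^2 2*sin(π*x/2) dx = 8/π;  ∫_0^2 -4*x*sin(π*x/2) dx = -16/π.
Sum: 8/π − 16/π = -8/π.
So RHS = -∫_0^2 v(x) φ(x) dx = 8/π.
LHS − RHS = 12/π ≠ 0, so the identity fails.
(For a valid weak derivative the identity must hold for EVERY test function, in particular this one. The failure shows v is NOT the weak derivative of u.)
Correct weak derivative would be u'(x) = -4*x - 1.


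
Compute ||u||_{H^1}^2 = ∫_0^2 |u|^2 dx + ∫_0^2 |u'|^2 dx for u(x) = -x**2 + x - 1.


||u||_{H^1}^2 = 136/15

The H^1 norm (squared) on an interval (0, L) is
  ||u||_{H^1}^2 = ∫_0^L u(x)^2 dx + ∫_0^L u'(x)^2 dx.
Compute u'(x) = 1 - 2*x.
Then u(x)^2 = x**4 - 2*x**3 + 3*x**2 - 2*x + 1 and u'(x)^2 = 4*x**2 - 4*x + 1.
Integrate each monomial from 0 to 2 using ∫_0^2 c·x^n dx = c·2^(n+1)/(n+1):
  ∫_0^2 u(x)^2 dx = ∫_0^2 (x^4 - 2*x^3 + 3*x^2 - 2*x + 1) dx. Term by term:
    ∫_0^2 x^4 dx = 32/5;  ∫_0^2 -2*x^3 dx = -8;  ∫_0^2 3*x^2 dx = 8;
    ∫_0^2 -2*x dx = -4;  ∫_0^2 1 dx = 2.
  Sum: 32/5 − 8 + 8 − 4 + 2 = 22/5.
  ∫_0^2 u'(x)^2 dx = ∫_0^2 (4*x^2 - 4*x + 1) dx. Term by term:
    ∫_0^2 4*x^2 dx = 32/3;  ∫_0^2 -4*x dx = -8;  ∫_0^2 1 dx = 2.
  Sum: 32/3 − 8 + 2 = 14/3.
Adding: ||u||_{H^1}^2 = 22/5 + 14/3 = 136/15.


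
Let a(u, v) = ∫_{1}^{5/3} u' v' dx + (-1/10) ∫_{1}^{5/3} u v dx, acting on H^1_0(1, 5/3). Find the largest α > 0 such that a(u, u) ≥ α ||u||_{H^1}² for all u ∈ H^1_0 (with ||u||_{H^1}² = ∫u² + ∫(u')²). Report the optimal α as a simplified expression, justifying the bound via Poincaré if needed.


α = (-2 + 45*π^2)/(5*(4 + 9*π^2))

Coercivity of a(·,·) on H^1_0(1, 5/3) means a(u, u) ≥ α ||u||_{H^1}² for every u ∈ H^1_0.
The interval has length L = 2/3, and Poincaré/coercivity depend only on L. Here a(u, u) = ∫(u')² + (-1/10)·∫u².
Here c = -1/10 < 0 with |c| < (π/L)² = 9*π^2/4, so coercivity still holds. The condition a(u,u) ≥ α||u||_{H^1}² reads (1−α)∫(u')² ≥ (α−c)∫u². Any admissible α is ≤ 1 (rapidly oscillating u have ∫u²/∫(u')² → 0), and α = 1 would force 0 ≥ (1−c)∫u², impossible since c < 1; so 1−α > 0. By the sharp Poincaré inequality on H^1_0 of an interval of length L, ∫(u')² ≥ (π/L)²∫u² with equality for the first sine mode sin(π(x−x₀)/L) (x₀ the left endpoint), so the inequality holds for all u iff (1−α)(π/L)² ≥ α − c, i.e. α ≤ ((π/L)² + c)/((π/L)² + 1) = (1 + c(L/π)²)/(1 + (L/π)²). (Direct route, valid since c ≤ 0: Poincaré gives c∫u² ≥ c(L/π)²∫(u')², so a(u,u) ≥ (1 + c(L/π)²)∫(u')², while ||u||_{H^1}² ≤ (1 + (L/π)²)∫(u')²; dividing yields the same α.) With (π/L)² = 9*π^2/4 and c = -1/10, the largest admissible constant is α = ((π/L)² + c)/((π/L)² + 1).
Simplifying, α = (-2 + 45*π^2)/(5*(4 + 9*π^2)).


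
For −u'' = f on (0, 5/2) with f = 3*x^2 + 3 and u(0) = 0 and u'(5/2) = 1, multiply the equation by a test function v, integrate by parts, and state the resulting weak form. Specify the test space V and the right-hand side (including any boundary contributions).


V = {v ∈ H^1(0, 5/2) : v(0) = 0} (test functions vanish at x = 0 where u is specified); weak form: ∫_0^5/2 u'v' dx = ∫_0^5/2 (3*x^2 + 3) v dx + v(5/2) for all v ∈ V.

Multiply both sides by a test function v and integrate from 0 to 5/2:
  ∫_0^5/2 −u''(x) v(x) dx = ∫_0^5/2 f(x) v(x) dx.
Integrate the LHS by parts once:
  ∫_0^5/2 −u'' v dx = −[u'(x) v(x)]_0^5/2 + ∫_0^5/2 u'(x) v'(x) dx.
Thus ∫_0^5/2 u'(x) v'(x) dx = ∫_0^5/2 f(x) v(x) dx + [u'(x) v(x)]_0^5/2.
Choose V so that boundary terms are either known or forced to vanish.
Mixed BC: u(0) = 0 (Dirichlet) and u'(5/2) = 1 (Neumann). Define V = {v ∈ H^1(0, 5/2) : v(0) = 0}. Then [u' v]_0^5/2 = u'(5/2)·v(5/2) − u'(0)·0 = v(5/2).
Weak formulation: find u (satisfying any essential BC) such that ∫_0^5/2 u'(x) v'(x) dx = ∫_0^5/2 f v dx + v(5/2) for all v ∈ V (Dirichlet at 0 absorbed into V; Neumann datum at x = 5/2 contributes the boundary term).
Substituting f(x) = 3*x^2 + 3, the right-hand side is ∫_0^5/2 (3*x^2 + 3) v dx + v(5/2).


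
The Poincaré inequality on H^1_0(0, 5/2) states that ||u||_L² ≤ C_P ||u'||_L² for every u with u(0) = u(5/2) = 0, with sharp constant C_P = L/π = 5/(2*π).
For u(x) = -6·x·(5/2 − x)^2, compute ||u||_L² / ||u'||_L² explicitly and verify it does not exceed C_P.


||u||_L² / ||u'||_L² = 5*sqrt(14)/28 < C_P = 5/(2*π).

u(x) = -6·x·(5/2 − x)^2, so u'(x) = 3*(5 - 6*x)*(x - 5/2).
u(x) = -6·x·(5/2 − x)^2 vanishes at x = 0 and x = 5/2, so u ∈ H^1_0(0, 5/2). Differentiate via the product rule and integrate the resulting polynomials term by term.
  ∫_0^5/2 u² dx = ∫_0^5/2 (36*x^6 - 360*x^5 + 1350*x^4 - 2250*x^3 + 5625*x^2/4) dx. Term by term:
    ∫_0^5/2 36*x^6 dx = 703125/224;  ∫_0^5/2 -360*x^5 dx = -234375/16;  ∫_0^5/2 1350*x^4 dx = 421875/16;
    ∫_0^5/2 -2250*x^3 dx = -703125/32;  ∫_0^5/2 5625*x^2/4 dx = 234375/32.
  Sum: 703125/224 − 234375/16 + 421875/16 − 703125/32 + 234375/32 = 46875/224.
  ∫_0^5/2 (u')² dx = ∫_0^5/2 (324*x^4 - 2160*x^3 + 4950*x^2 - 4500*x + 5625/4) dx. Term by term:
    ∫_0^5/2 324*x^4 dx = 50625/8;  ∫_0^5/2 -2160*x^3 dx = -84375/4;  ∫_0^5/2 4950*x^2 dx = 103125/4;
    ∫_0^5/2 -4500*x dx = -28125/2;  ∫_0^5/2 5625/4 dx = 28125/8.
  Sum: 50625/8 − 84375/4 + 103125/4 − 28125/2 + 28125/8 = 1875/4.
∫_0^5/2 u² dx = 46875/224, so ||u||_L² = 125*sqrt(42)/56.
∫_0^5/2 (u')² dx = 1875/4, so ||u'||_L² = 25*sqrt(3)/2.
Ratio ||u||_L² / ||u'||_L² = 5*sqrt(14)/28.
Sharp Poincaré constant on H^1_0(0, 5/2) is C_P = L/π = 5/(2*π), achieved by sin(2*π/5·x).
A polynomial bump cannot attain the sharp Poincaré constant (only the first sine eigenfunction does), so the ratio is strictly less than C_P, consistent with ||u||_L² ≤ C_P ||u'||_L².


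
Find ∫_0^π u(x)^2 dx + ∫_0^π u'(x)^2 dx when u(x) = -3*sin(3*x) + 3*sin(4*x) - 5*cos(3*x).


||u||_{H^1(0,π)}^2 = -2400/7 + 493*π/2

u'(x) = 15*sin(3*x) - 9*cos(3*x) + 12*cos(4*x).
Expand u² and (u')² and integrate term by term on (0, π), using: for integers n ≥ 1, ∫_0^π sin²(nx) dx = ∫_0^π cos²(nx) dx = π/2; for n ≠ n', ∫_0^π sin(nx)sin(n'x) dx = ∫_0^π cos(nx)cos(n'x) dx = 0; and by product-to-sum, ∫_0^π sin(nx)cos(n'x) dx = ½∫_0^π [sin((n+n')x) + sin((n−n')x)] dx, which is 0 when n+n' is even and 2n/(n²−n'²) when n+n' is odd (it need not vanish on (0, π)).
  u² squared terms: (-5)²·∫cos(3x)² dx = 25·π/2 = 25*π/2;  (-3)²·∫sin(3x)² dx = 9·π/2 = 9*π/2;  (3)²·∫sin(4x)² dx = 9·π/2 = 9*π/2.
  u² cross terms: 2·(-5)·(-3)·∫cos(3x)·sin(3x) dx = 30·(0) = 0;  2·(-5)·(3)·∫cos(3x)·sin(4x) dx = -30·(8/7) = -240/7;  2·(-3)·(3)·∫sin(3x)·sin(4x) dx = -18·(0) = 0.
  So ∫_0^π u² dx = 25*π/2 + 9*π/2 + 9*π/2 + 0 − 240/7 + 0 = -240/7 + 43*π/2.
  (u')² squared terms: (-9)²·∫cos(3x)² dx = 81·π/2 = 81*π/2;  (12)²·∫cos(4x)² dx = 144·π/2 = 72*π;  (15)²·∫sin(3x)² dx = 225·π/2 = 225*π/2.
  (u')² cross terms: 2·(-9)·(12)·∫cos(3x)·cos(4x) dx = -216·(0) = 0;  2·(-9)·(15)·∫cos(3x)·sin(3x) dx = -270·(0) = 0;  2·(12)·(15)·∫cos(4x)·sin(3x) dx = 360·(-6/7) = -2160/7.
  So ∫_0^π (u')² dx = 81*π/2 + 72*π + 225*π/2 + 0 + 0 − 2160/7 = -2160/7 + 225*π.
||u||_{H^1}^2 = (-240/7 + 43*π/2) + (-2160/7 + 225*π) = -2400/7 + 493*π/2.


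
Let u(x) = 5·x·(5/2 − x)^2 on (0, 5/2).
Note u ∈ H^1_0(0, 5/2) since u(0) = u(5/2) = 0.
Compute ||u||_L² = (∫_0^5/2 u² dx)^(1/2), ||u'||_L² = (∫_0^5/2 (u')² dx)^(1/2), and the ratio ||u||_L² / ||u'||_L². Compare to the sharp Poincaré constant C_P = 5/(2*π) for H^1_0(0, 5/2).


||u||_L² / ||u'||_L² = 5*sqrt(14)/28 < C_P = 5/(2*π).

u(x) = 5·x·(5/2 − x)^2, so u'(x) = 15*x^2 - 50*x + 125/4.
u(x) = 5·x·(5/2 − x)^2 vanishes at x = 0 and x = 5/2, so u ∈ H^1_0(0, 5/2). Differentiate via the product rule and integrate the resulting polynomials term by term.
  ∫_0^5/2 u² dx = ∫_0^5/2 (25*x^6 - 250*x^5 + 1875*x^4/2 - 3125*x^3/2 + 15625*x^2/16) dx. Term by term:
    ∫_0^5/2 25*x^6 dx = 1953125/896;  ∫_0^5/2 -250*x^5 dx = -1953125/192;  ∫_0^5/2 1875*x^4/2 dx = 1171875/64;
    ∫_0^5/2 -3125*x^3/2 dx = -1953125/128;  ∫_0^5/2 15625*x^2/16 dx = 1953125/384.
  Sum: 1953125/896 − 1953125/192 + 1171875/64 − 1953125/128 + 1953125/384 = 390625/2688.
  ∫_0^5/2 (u')² dx = ∫_0^5/2 (225*x^4 - 1500*x^3 + 6875*x^2/2 - 3125*x + 15625/16) dx. Term by term:
    ∫_0^5/2 225*x^4 dx = 140625/32;  ∫_0^5/2 -1500*x^3 dx = -234375/16;  ∫_0^5/2 6875*x^2/2 dx = 859375/48;
    ∫_0^5/2 -3125*x dx = -78125/8;  ∫_0^5/2 15625/16 dx = 78125/32.
  Sum: 140625/32 − 234375/16 + 859375/48 − 78125/8 + 78125/32 = 15625/48.
∫_0^5/2 u² dx = 390625/2688, so ||u||_L² = 625*sqrt(42)/336.
∫_0^5/2 (u')² dx = 15625/48, so ||u'||_L² = 125*sqrt(3)/12.
Ratio ||u||_L² / ||u'||_L² = 5*sqrt(14)/28.
Sharp Poincaré constant on H^1_0(0, 5/2) is C_P = L/π = 5/(2*π), achieved by sin(2*π/5·x).
A polynomial bump cannot attain the sharp Poincaré constant (only the first sine eigenfunction does), so the ratio is strictly less than C_P, consistent with ||u||_L² ≤ C_P ||u'||_L².


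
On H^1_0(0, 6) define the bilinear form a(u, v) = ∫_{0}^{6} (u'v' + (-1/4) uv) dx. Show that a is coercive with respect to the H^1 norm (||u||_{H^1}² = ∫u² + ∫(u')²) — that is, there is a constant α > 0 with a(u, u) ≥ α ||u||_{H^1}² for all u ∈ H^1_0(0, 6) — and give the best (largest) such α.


α = (-9 + π^2)/(π^2 + 36)

Coercivity of a(·,·) on H^1_0(0, 6) means a(u, u) ≥ α ||u||_{H^1}² for every u ∈ H^1_0.
The interval has length L = 6, and Poincaré/coercivity depend only on L. Here a(u, u) = ∫(u')² + (-1/4)·∫u².
Here c = -1/4 < 0 with |c| < (π/L)² = π^2/36, so coercivity still holds. The condition a(u,u) ≥ α||u||_{H^1}² reads (1−α)∫(u')² ≥ (α−c)∫u². Any admissible α is ≤ 1 (rapidly oscillating u have ∫u²/∫(u')² → 0), and α = 1 would force 0 ≥ (1−c)∫u², impossible since c < 1; so 1−α > 0. By the sharp Poincaré inequality on H^1_0 of an interval of length L, ∫(u')² ≥ (π/L)²∫u² with equality for the first sine mode sin(π(x−x₀)/L) (x₀ the left endpoint), so the inequality holds for all u iff (1−α)(π/L)² ≥ α − c, i.e. α ≤ ((π/L)² + c)/((π/L)² + 1) = (1 + c(L/π)²)/(1 + (L/π)²). (Direct route, valid since c ≤ 0: Poincaré gives c∫u² ≥ c(L/π)²∫(u')², so a(u,u) ≥ (1 + c(L/π)²)∫(u')², while ||u||_{H^1}² ≤ (1 + (L/π)²)∫(u')²; dividing yields the same α.) With (π/L)² = π^2/36 and c = -1/4, the largest admissible constant is α = ((π/L)² + c)/((π/L)² + 1).
Simplifying, α = (-9 + π^2)/(π^2 + 36).


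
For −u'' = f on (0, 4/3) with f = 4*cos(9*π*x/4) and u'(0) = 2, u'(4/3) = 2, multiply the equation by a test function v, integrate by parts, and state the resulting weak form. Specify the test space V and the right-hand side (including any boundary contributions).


V = H^1(0, 4/3) (v unrestricted at boundary; u is determined up to an additive constant); weak form: ∫_0^4/3 u'v' dx = ∫_0^4/3 (4*cos(9*π*x/4)) v dx + 2·v(4/3) − 2·v(0) for all v ∈ V.

Multiply both sides by a test function v and integrate from 0 to 4/3:
  ∫_0^4/3 −u''(x) v(x) dx = ∫_0^4/3 f(x) v(x) dx.
Integrate the LHS by parts once:
  ∫_0^4/3 −u'' v dx = −[u'(x) v(x)]_0^4/3 + ∫_0^4/3 u'(x) v'(x) dx.
Thus ∫_0^4/3 u'(x) v'(x) dx = ∫_0^4/3 f(x) v(x) dx + [u'(x) v(x)]_0^4/3.
Choose V so that boundary terms are either known or forced to vanish.
u has inhomogeneous Neumann u'(0) = 2, u'(4/3) = 2. [u' v]_0^4/3 = (2)·v(4/3) − (2)·v(0) = 2·v(4/3) − 2·v(0). Take V = H^1(0, 4/3); boundary term becomes part of RHS.
Weak formulation: find u (satisfying any essential BC) such that ∫_0^4/3 u'(x) v'(x) dx = ∫_0^4/3 f v dx + 2·v(4/3) − 2·v(0) for all v ∈ V (Neumann data are natural BCs: they enter the RHS as boundary terms).
Substituting f(x) = 4*cos(9*π*x/4), the right-hand side is ∫_0^4/3 (4*cos(9*π*x/4)) v dx + 2·v(4/3) − 2·v(0).
Compatibility check (pure Neumann): taking v ≡ 1 ∈ V gives 0 = ∫_0^4/3 f dx + (2) − (2), i.e. ∫_0^4/3 f dx must equal u'(0) − u'(4/3) = 0. Indeed ∫_0^4/3 (4*cos(9*π*x/4)) dx = 0, so the data are compatible. The solution is then unique only up to an additive constant (fix it e.g. by requiring ∫_0^4/3 u dx = 0).


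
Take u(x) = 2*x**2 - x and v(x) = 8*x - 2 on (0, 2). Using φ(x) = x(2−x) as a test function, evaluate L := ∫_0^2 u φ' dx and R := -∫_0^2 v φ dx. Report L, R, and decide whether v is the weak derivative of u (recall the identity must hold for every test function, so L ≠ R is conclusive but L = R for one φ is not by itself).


LHS = -4, RHS = -8. No, v is not the weak derivative of u.

u(x) = 2*x**2 - x, classical derivative u'(x) = 4*x - 1.
φ(x) = x(2−x), so φ'(x) = 2 - 2*x.
Note φ(0) = φ(2) = 0, so the boundary term u·φ vanishes.
LHS = ∫_0^2 u(x) φ'(x) dx = ∫_0^2 (-4*x^3 + 6*x^2 - 2*x) dx. Term by term:
  ∫_0^2 -4*x^3 dx = -16;  ∫_0^2 6*x^2 dx = 16;  ∫_0^2 -2*x dx = -4.
Sum: -16 + 16 − 4 = -4.
So LHS = -4.
∫_0^2 v(x) φ(x) dx = ∫_0^2 (-8*x^3 + 18*x^2 - 4*x) dx. Term by term:
  ∫_0^2 -8*x^3 dx = -32;  ∫_0^2 18*x^2 dx = 48;  ∫_0^2 -4*x dx = -8.
Sum: -32 + 48 − 8 = 8.
So RHS = -∫_0^2 v(x) φ(x) dx = -8.
LHS − RHS = 4 ≠ 0, so the identity fails.
(For a valid weak derivative the identity must hold for EVERY test function, in particular this one. The failure shows v is NOT the weak derivative of u.)
Correct weak derivative would be u'(x) = 4*x - 1.


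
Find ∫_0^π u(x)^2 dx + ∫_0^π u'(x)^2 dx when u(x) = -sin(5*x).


||u||_{H^1(0,π)}^2 = 13*π

u'(x) = -5*cos(5*x).
Expand u² and (u')² and integrate term by term on (0, π), using: for integers n ≥ 1, ∫_0^π sin²(nx) dx = ∫_0^π cos²(nx) dx = π/2; for n ≠ n', ∫_0^π sin(nx)sin(n'x) dx = ∫_0^π cos(nx)cos(n'x) dx = 0; and by product-to-sum, ∫_0^π sin(nx)cos(n'x) dx = ½∫_0^π [sin((n+n')x) + sin((n−n')x)] dx, which is 0 when n+n' is even and 2n/(n²−n'²) when n+n' is odd (it need not vanish on (0, π)).
  u² squared terms: (-1)²·∫sin(5x)² dx = 1·π/2 = π/2.
  So ∫_0^π u² dx = π/2.
  (u')² squared terms: (-5)²·∫cos(5x)² dx = 25·π/2 = 25*π/2.
  So ∫_0^π (u')² dx = 25*π/2.
||u||_{H^1}^2 = (π/2) + (25*π/2) = 13*π.


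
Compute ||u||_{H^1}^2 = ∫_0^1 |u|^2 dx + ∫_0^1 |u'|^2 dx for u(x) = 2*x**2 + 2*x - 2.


||u||_{H^1}^2 = 94/5

The H^1 norm (squared) on an interval (0, L) is
  ||u||_{H^1}^2 = ∫_0^L u(x)^2 dx + ∫_0^L u'(x)^2 dx.
Compute u'(x) = 4*x + 2.
Then u(x)^2 = 4*x**4 + 8*x**3 - 4*x**2 - 8*x + 4 and u'(x)^2 = 16*x**2 + 16*x + 4.
Integrate each monomial from 0 to 1 using ∫_0^1 c·x^n dx = c·1^(n+1)/(n+1):
  ∫_0^1 u(x)^2 dx = ∫_0^1 (4*x^4 + 8*x^3 - 4*x^2 - 8*x + 4) dx. Term by term:
    ∫_0^1 4*x^4 dx = 4/5;  ∫_0^1 8*x^3 dx = 2;  ∫_0^1 -4*x^2 dx = -4/3;
    ∫_0^1 -8*x dx = -4;  ∫_0^1 4 dx = 4.
  Sum: 4/5 + 2 − 4/3 − 4 + 4 = 22/15.
  ∫_0^1 u'(x)^2 dx = ∫_0^1 (16*x^2 + 16*x + 4) dx. Term by term:
    ∫_0^1 16*x^2 dx = 16/3;  ∫_0^1 16*x dx = 8;  ∫_0^1 4 dx = 4.
  Sum: 16/3 + 8 + 4 = 52/3.
Adding: ||u||_{H^1}^2 = 22/15 + 52/3 = 94/5.


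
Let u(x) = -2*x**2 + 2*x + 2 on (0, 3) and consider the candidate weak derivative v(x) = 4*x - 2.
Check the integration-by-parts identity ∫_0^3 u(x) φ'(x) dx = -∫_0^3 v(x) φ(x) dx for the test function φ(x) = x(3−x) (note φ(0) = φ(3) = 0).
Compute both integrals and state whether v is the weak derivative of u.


LHS = 18, RHS = -18. No, v is not the weak derivative of u.

u(x) = -2*x**2 + 2*x + 2, classical derivative u'(x) = 2 - 4*x.
φ(x) = x(3−x), so φ'(x) = 3 - 2*x.
Note φ(0) = φ(3) = 0, so the boundary term u·φ vanishes.
LHS = ∫_0^3 u(x) φ'(x) dx = ∫_0^3 (4*x^3 - 10*x^2 + 2*x + 6) dx. Term by term:
  ∫_0^3 4*x^3 dx = 81;  ∫_0^3 -10*x^2 dx = -90;  ∫_0^3 2*x dx = 9;
  ∫_0^3 6 dx = 18.
Sum: 81 − 90 + 9 + 18 = 18.
So LHS = 18.
∫_0^3 v(x) φ(x) dx = ∫_0^3 (-4*x^3 + 14*x^2 - 6*x) dx. Term by term:
  ∫_0^3 -4*x^3 dx = -81;  ∫_0^3 14*x^2 dx = 126;  ∫_0^3 -6*x dx = -27.
Sum: -81 + 126 − 27 = 18.
So RHS = -∫_0^3 v(x) φ(x) dx = -18.
LHS − RHS = 36 ≠ 0, so the identity fails.
(For a valid weak derivative the identity must hold for EVERY test function, in particular this one. The failure shows v is NOT the weak derivative of u.)
Correct weak derivative would be u'(x) = 2 - 4*x.


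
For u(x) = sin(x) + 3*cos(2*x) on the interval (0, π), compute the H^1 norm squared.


||u||_{H^1(0,π)}^2 = -20 + 47*π/2

u'(x) = -6*sin(2*x) + cos(x).
Expand u² and (u')² and integrate term by term on (0, π), using: for integers n ≥ 1, ∫_0^π sin²(nx) dx = ∫_0^π cos²(nx) dx = π/2; for n ≠ n', ∫_0^π sin(nx)sin(n'x) dx = ∫_0^π cos(nx)cos(n'x) dx = 0; and by product-to-sum, ∫_0^π sin(nx)cos(n'x) dx = ½∫_0^π [sin((n+n')x) + sin((n−n')x)] dx, which is 0 when n+n' is even and 2n/(n²−n'²) when n+n' is odd (it need not vanish on (0, π)).
  u² squared terms: (3)²·∫cos(2x)² dx = 9·π/2 = 9*π/2;  (1)²·∫sin(x)² dx = 1·π/2 = π/2.
  u² cross terms: 2·(3)·(1)·∫cos(2x)·sin(x) dx = 6·(-2/3) = -4.
  So ∫_0^π u² dx = 9*π/2 + π/2 − 4 = -4 + 5*π.
  (u')² squared terms: (-6)²·∫sin(2x)² dx = 36·π/2 = 18*π;  (1)²·∫cos(x)² dx = 1·π/2 = π/2.
  (u')² cross terms: 2·(-6)·(1)·∫sin(2x)·cos(x) dx = -12·(4/3) = -16.
  So ∫_0^π (u')² dx = 18*π + π/2 − 16 = -16 + 37*π/2.
||u||_{H^1}^2 = (-4 + 5*π) + (-16 + 37*π/2) = -20 + 47*π/2.


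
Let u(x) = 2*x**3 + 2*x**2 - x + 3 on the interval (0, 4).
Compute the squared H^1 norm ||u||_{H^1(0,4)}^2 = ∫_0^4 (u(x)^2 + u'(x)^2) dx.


||u||_{H^1}^2 = 912488/35

The H^1 norm (squared) on an interval (0, L) is
  ||u||_{H^1}^2 = ∫_0^L u(x)^2 dx + ∫_0^L u'(x)^2 dx.
Compute u'(x) = 6*x**2 + 4*x - 1.
Then u(x)^2 = 4*x**6 + 8*x**5 + 8*x**3 + 13*x**2 - 6*x + 9 and u'(x)^2 = 36*x**4 + 48*x**3 + 4*x**2 - 8*x + 1.
Integrate each monomial from 0 to 4 using ∫_0^4 c·x^n dx = c·4^(n+1)/(n+1):
  ∫_0^4 u(x)^2 dx = ∫_0^4 (4*x^6 + 8*x^5 + 8*x^3 + 13*x^2 - 6*x + 9) dx. Term by term:
    ∫_0^4 4*x^6 dx = 65536/7;  ∫_0^4 8*x^5 dx = 16384/3;  ∫_0^4 8*x^3 dx = 512;
    ∫_0^4 13*x^2 dx = 832/3;  ∫_0^4 -6*x dx = -48;  ∫_0^4 9 dx = 36.
  Sum: 65536/7 + 16384/3 + 512 + 832/3 − 48 + 36 = 327620/21.
  ∫_0^4 u'(x)^2 dx = ∫_0^4 (36*x^4 + 48*x^3 + 4*x^2 - 8*x + 1) dx. Term by term:
    ∫_0^4 36*x^4 dx = 36864/5;  ∫_0^4 48*x^3 dx = 3072;  ∫_0^4 4*x^2 dx = 256/3;
    ∫_0^4 -8*x dx = -64;  ∫_0^4 1 dx = 4.
  Sum: 36864/5 + 3072 + 256/3 − 64 + 4 = 157052/15.
Adding: ||u||_{H^1}^2 = 327620/21 + 157052/15 = 912488/35.


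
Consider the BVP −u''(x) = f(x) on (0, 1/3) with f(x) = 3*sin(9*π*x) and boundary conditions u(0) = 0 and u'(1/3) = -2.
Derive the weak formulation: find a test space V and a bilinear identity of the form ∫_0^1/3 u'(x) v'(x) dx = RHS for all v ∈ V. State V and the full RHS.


V = {v ∈ H^1(0, 1/3) : v(0) = 0} (test functions vanish at x = 0 where u is specified); weak form: ∫_0^1/3 u'v' dx = ∫_0^1/3 (3*sin(9*π*x)) v dx − 2·v(1/3) for all v ∈ V.

Multiply both sides by a test function v and integrate from 0 to 1/3:
  ∫_0^1/3 −u''(x) v(x) dx = ∫_0^1/3 f(x) v(x) dx.
Integrate the LHS by parts once:
  ∫_0^1/3 −u'' v dx = −[u'(x) v(x)]_0^1/3 + ∫_0^1/3 u'(x) v'(x) dx.
Thus ∫_0^1/3 u'(x) v'(x) dx = ∫_0^1/3 f(x) v(x) dx + [u'(x) v(x)]_0^1/3.
Choose V so that boundary terms are either known or forced to vanish.
Mixed BC: u(0) = 0 (Dirichlet) and u'(1/3) = -2 (Neumann). Define V = {v ∈ H^1(0, 1/3) : v(0) = 0}. Then [u' v]_0^1/3 = u'(1/3)·v(1/3) − u'(0)·0 = − 2·v(1/3).
Weak formulation: find u (satisfying any essential BC) such that ∫_0^1/3 u'(x) v'(x) dx = ∫_0^1/3 f v dx − 2·v(1/3) for all v ∈ V (Dirichlet at 0 absorbed into V; Neumann datum at x = 1/3 contributes the boundary term).
Substituting f(x) = 3*sin(9*π*x), the right-hand side is ∫_0^1/3 (3*sin(9*π*x)) v dx − 2·v(1/3).


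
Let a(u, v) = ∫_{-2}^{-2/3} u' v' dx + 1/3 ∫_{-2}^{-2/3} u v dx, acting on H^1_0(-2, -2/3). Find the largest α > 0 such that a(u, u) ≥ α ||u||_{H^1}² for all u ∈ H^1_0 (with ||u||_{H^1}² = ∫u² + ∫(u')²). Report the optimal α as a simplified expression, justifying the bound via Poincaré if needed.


α = (16 + 27*π^2)/(3*(16 + 9*π^2))

Coercivity of a(·,·) on H^1_0(-2, -2/3) means a(u, u) ≥ α ||u||_{H^1}² for every u ∈ H^1_0.
The interval has length L = 4/3, and Poincaré/coercivity depend only on L. Here a(u, u) = ∫(u')² + (1/3)·∫u².
Here 0 < c = 1/3 < 1. The condition a(u,u) ≥ α||u||_{H^1}² reads (1−α)∫(u')² ≥ (α−c)∫u². Any admissible α is ≤ 1 (rapidly oscillating u have ∫u²/∫(u')² → 0), and α = 1 would force 0 ≥ (1−c)∫u², impossible since c < 1; so 1−α > 0. By the sharp Poincaré inequality on H^1_0 of an interval of length L, ∫(u')² ≥ (π/L)²∫u² with equality for the first sine mode sin(π(x−x₀)/L) (x₀ the left endpoint), so the inequality holds for all u iff (1−α)(π/L)² ≥ α − c, i.e. α ≤ ((π/L)² + c)/((π/L)² + 1) = (1 + c(L/π)²)/(1 + (L/π)²). With (π/L)² = 9*π^2/16 and c = 1/3, the largest admissible constant is α = ((π/L)² + c)/((π/L)² + 1).
Simplifying, α = (16 + 27*π^2)/(3*(16 + 9*π^2)).


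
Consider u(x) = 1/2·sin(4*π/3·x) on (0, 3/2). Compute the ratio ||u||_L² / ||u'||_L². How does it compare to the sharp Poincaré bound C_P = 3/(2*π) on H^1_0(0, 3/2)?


||u||_L² / ||u'||_L² = 3/(4*π) < C_P = 3/(2*π).

u(x) = 1/2·sin(4*π/3·x), so u'(x) = 2*π*cos(4*π*x/3)/3.
Writing u(x) = A·sin(kπx/L) with A = 1/2 and k = 2, use ∫_0^L sin²(kπx/L) dx = L/2 and ∫_0^L cos²(kπx/L) dx = L/2.
u² = 1/4·sin²(4*π/3·x) and (u')² = 4*π^2/9·cos²(4*π/3·x), and each of sin², cos² integrates to L/2 = 3/4 over (0, 3/2).
∫_0^3/2 u² dx = 3/16, so ||u||_L² = sqrt(3)/4.
∫_0^3/2 (u')² dx = π^2/3, so ||u'||_L² = sqrt(3)*π/3.
Ratio ||u||_L² / ||u'||_L² = 3/(4*π).
Sharp Poincaré constant on H^1_0(0, 3/2) is C_P = L/π = 3/(2*π), achieved by sin(2*π/3·x).
This is the k = 2 harmonic; the ratio L/(kπ) is strictly less than C_P = L/π, consistent with the sharp inequality ||u||_L² ≤ C_P ||u'||_L².


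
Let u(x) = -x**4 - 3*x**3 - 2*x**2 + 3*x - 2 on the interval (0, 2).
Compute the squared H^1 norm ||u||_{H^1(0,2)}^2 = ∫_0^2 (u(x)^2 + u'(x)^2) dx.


||u||_{H^1}^2 = 743518/315

The H^1 norm (squared) on an interval (0, L) is
  ||u||_{H^1}^2 = ∫_0^L u(x)^2 dx + ∫_0^L u'(x)^2 dx.
Compute u'(x) = -4*x**3 - 9*x**2 - 4*x + 3.
Then u(x)^2 = x**8 + 6*x**7 + 13*x**6 + 6*x**5 - 10*x**4 + 17*x**2 - 12*x + 4 and u'(x)^2 = 16*x**6 + 72*x**5 + 113*x**4 + 48*x**3 - 38*x**2 - 24*x + 9.
Integrate each monomial from 0 to 2 using ∫_0^2 c·x^n dx = c·2^(n+1)/(n+1):
  ∫_0^2 u(x)^2 dx = ∫_0^2 (x^8 + 6*x^7 + 13*x^6 + 6*x^5 - 10*x^4 + 17*x^2 - 12*x + 4) dx. Term by term:
    ∫_0^2 x^8 dx = 512/9;  ∫_0^2 6*x^7 dx = 192;  ∫_0^2 13*x^6 dx = 1664/7;
    ∫_0^2 6*x^5 dx = 64;  ∫_0^2 -10*x^4 dx = -64;  ∫_0^2 17*x^2 dx = 136/3;
    ∫_0^2 -12*x dx = -24;  ∫_0^2 4 dx = 8.
  Sum: 512/9 + 192 + 1664/7 + 64 − 64 + 136/3 − 24 + 8 = 32504/63.
  ∫_0^2 u'(x)^2 dx = ∫_0^2 (16*x^6 + 72*x^5 + 113*x^4 + 48*x^3 - 38*x^2 - 24*x + 9) dx. Term by term:
    ∫_0^2 16*x^6 dx = 2048/7;  ∫_0^2 72*x^5 dx = 768;  ∫_0^2 113*x^4 dx = 3616/5;
    ∫_0^2 48*x^3 dx = 192;  ∫_0^2 -38*x^2 dx = -304/3;  ∫_0^2 -24*x dx = -48;
    ∫_0^2 9 dx = 18.
  Sum: 2048/7 + 768 + 3616/5 + 192 − 304/3 − 48 + 18 = 193666/105.
Adding: ||u||_{H^1}^2 = 32504/63 + 193666/105 = 743518/315.


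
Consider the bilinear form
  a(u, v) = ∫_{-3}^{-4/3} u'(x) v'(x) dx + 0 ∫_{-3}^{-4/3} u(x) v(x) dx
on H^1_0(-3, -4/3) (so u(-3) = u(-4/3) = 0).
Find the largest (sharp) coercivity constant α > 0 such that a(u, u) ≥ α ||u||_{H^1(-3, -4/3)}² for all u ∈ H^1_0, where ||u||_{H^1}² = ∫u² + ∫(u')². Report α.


α = 9*π^2/(25 + 9*π^2)

Coercivity of a(·,·) on H^1_0(-3, -4/3) means a(u, u) ≥ α ||u||_{H^1}² for every u ∈ H^1_0.
The interval has length L = 5/3, and Poincaré/coercivity depend only on L. Here a(u, u) = ∫(u')² + (0)·∫u².
Here c = 0, so a(u,u) = ∫(u')² alone. The condition a(u,u) ≥ α||u||_{H^1}² reads (1−α)∫(u')² ≥ (α−c)∫u². Any admissible α is ≤ 1 (rapidly oscillating u have ∫u²/∫(u')² → 0), and α = 1 would force 0 ≥ (1−c)∫u², impossible since c < 1; so 1−α > 0. By the sharp Poincaré inequality on H^1_0 of an interval of length L, ∫(u')² ≥ (π/L)²∫u² with equality for the first sine mode sin(π(x−x₀)/L) (x₀ the left endpoint), so the inequality holds for all u iff (1−α)(π/L)² ≥ α − c, i.e. α ≤ ((π/L)² + c)/((π/L)² + 1) = (1 + c(L/π)²)/(1 + (L/π)²). (Direct route, valid since c ≤ 0: Poincaré gives c∫u² ≥ c(L/π)²∫(u')², so a(u,u) ≥ (1 + c(L/π)²)∫(u')², while ||u||_{H^1}² ≤ (1 + (L/π)²)∫(u')²; dividing yields the same α.) With (π/L)² = 9*π^2/25 and c = 0, the largest admissible constant is α = ((π/L)² + c)/((π/L)² + 1).
Simplifying, α = 9*π^2/(25 + 9*π^2).


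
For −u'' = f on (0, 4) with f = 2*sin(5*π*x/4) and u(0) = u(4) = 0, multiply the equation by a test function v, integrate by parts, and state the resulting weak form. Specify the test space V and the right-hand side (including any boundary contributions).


V = H^1_0(0, 4) (so v(0) = v(4) = 0); weak form: ∫_0^4 u'v' dx = ∫_0^4 (2*sin(5*π*x/4)) v dx for all v ∈ V.

Multiply both sides by a test function v and integrate from 0 to 4:
  ∫_0^4 −u''(x) v(x) dx = ∫_0^4 f(x) v(x) dx.
Integrate the LHS by parts once:
  ∫_0^4 −u'' v dx = −[u'(x) v(x)]_0^4 + ∫_0^4 u'(x) v'(x) dx.
Thus ∫_0^4 u'(x) v'(x) dx = ∫_0^4 f(x) v(x) dx + [u'(x) v(x)]_0^4.
Choose V so that boundary terms are either known or forced to vanish.
u is Dirichlet: u(0) = u(4) = 0. Let V = H^1_0(0, 4); then v(0) = v(4) = 0, and [u' v]_0^4 = 0.
Weak formulation: find u (satisfying any essential BC) such that ∫_0^4 u'(x) v'(x) dx = ∫_0^4 f v dx for all v ∈ V.
Substituting f(x) = 2*sin(5*π*x/4), the right-hand side is ∫_0^4 (2*sin(5*π*x/4)) v dx.


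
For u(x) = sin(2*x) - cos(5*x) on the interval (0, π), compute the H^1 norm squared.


||u||_{H^1(0,π)}^2 = 208/21 + 31*π/2

u'(x) = 5*sin(5*x) + 2*cos(2*x).
Expand u² and (u')² and integrate term by term on (0, π), using: for integers n ≥ 1, ∫_0^π sin²(nx) dx = ∫_0^π cos²(nx) dx = π/2; for n ≠ n', ∫_0^π sin(nx)sin(n'x) dx = ∫_0^π cos(nx)cos(n'x) dx = 0; and by product-to-sum, ∫_0^π sin(nx)cos(n'x) dx = ½∫_0^π [sin((n+n')x) + sin((n−n')x)] dx, which is 0 when n+n' is even and 2n/(n²−n'²) when n+n' is odd (it need not vanish on (0, π)).
  u² squared terms: (-1)²·∫cos(5x)² dx = 1·π/2 = π/2;  (1)²·∫sin(2x)² dx = 1·π/2 = π/2.
  u² cross terms: 2·(-1)·(1)·∫cos(5x)·sin(2x) dx = -2·(-4/21) = 8/21.
  So ∫_0^π u² dx = π/2 + π/2 + 8/21 = 8/21 + π.
  (u')² squared terms: (2)²·∫cos(2x)² dx = 4·π/2 = 2*π;  (5)²·∫sin(5x)² dx = 25·π/2 = 25*π/2.
  (u')² cross terms: 2·(2)·(5)·∫cos(2x)·sin(5x) dx = 20·(10/21) = 200/21.
  So ∫_0^π (u')² dx = 2*π + 25*π/2 + 200/21 = 200/21 + 29*π/2.
||u||_{H^1}^2 = (8/21 + π) + (200/21 + 29*π/2) = 208/21 + 31*π/2.


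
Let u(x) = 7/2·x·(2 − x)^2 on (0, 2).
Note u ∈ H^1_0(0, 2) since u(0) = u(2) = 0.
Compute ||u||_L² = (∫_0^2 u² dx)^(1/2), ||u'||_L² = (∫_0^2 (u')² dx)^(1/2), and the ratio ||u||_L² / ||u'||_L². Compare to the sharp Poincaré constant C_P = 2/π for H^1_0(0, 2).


||u||_L² / ||u'||_L² = sqrt(14)/7 < C_P = 2/π.

u(x) = 7/2·x·(2 − x)^2, so u'(x) = 7*(x/2 - 1)*(3*x - 2).
u(x) = 7/2·x·(2 − x)^2 vanishes at x = 0 and x = 2, so u ∈ H^1_0(0, 2). Differentiate via the product rule and integrate the resulting polynomials term by term.
  ∫_0^2 u² dx = ∫_0^2 (49*x^6/4 - 98*x^5 + 294*x^4 - 392*x^3 + 196*x^2) dx. Term by term:
    ∫_0^2 49*x^6/4 dx = 224;  ∫_0^2 -98*x^5 dx = -3136/3;  ∫_0^2 294*x^4 dx = 9408/5;
    ∫_0^2 -392*x^3 dx = -1568;  ∫_0^2 196*x^2 dx = 1568/3.
  Sum: 224 − 3136/3 + 9408/5 − 1568 + 1568/3 = 224/15.
  ∫_0^2 (u')² dx = ∫_0^2 (441*x^4/4 - 588*x^3 + 1078*x^2 - 784*x + 196) dx. Term by term:
    ∫_0^2 441*x^4/4 dx = 3528/5;  ∫_0^2 -588*x^3 dx = -2352;  ∫_0^2 1078*x^2 dx = 8624/3;
    ∫_0^2 -784*x dx = -1568;  ∫_0^2 196 dx = 392.
  Sum: 3528/5 − 2352 + 8624/3 − 1568 + 392 = 784/15.
∫_0^2 u² dx = 224/15, so ||u||_L² = 4*sqrt(210)/15.
∫_0^2 (u')² dx = 784/15, so ||u'||_L² = 28*sqrt(15)/15.
Ratio ||u||_L² / ||u'||_L² = sqrt(14)/7.
Sharp Poincaré constant on H^1_0(0, 2) is C_P = L/π = 2/π, achieved by sin(π/2·x).
A polynomial bump cannot attain the sharp Poincaré constant (only the first sine eigenfunction does), so the ratio is strictly less than C_P, consistent with ||u||_L² ≤ C_P ||u'||_L².


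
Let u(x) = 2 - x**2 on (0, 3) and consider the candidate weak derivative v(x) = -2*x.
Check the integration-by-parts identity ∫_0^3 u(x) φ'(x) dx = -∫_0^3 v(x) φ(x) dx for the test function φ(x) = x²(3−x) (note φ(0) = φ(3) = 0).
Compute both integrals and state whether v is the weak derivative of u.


LHS = 243/10, RHS = 243/10. Yes, v = u' weakly.

u(x) = 2 - x**2, classical derivative u'(x) = -2*x.
φ(x) = x²(3−x), so φ'(x) = 3*x*(2 - x).
Note φ(0) = φ(3) = 0, so the boundary term u·φ vanishes.
LHS = ∫_0^3 u(x) φ'(x) dx = ∫_0^3 (3*x^4 - 6*x^3 - 6*x^2 + 12*x) dx. Term by term:
  ∫_0^3 3*x^4 dx = 729/5;  ∫_0^3 -6*x^3 dx = -243/2;  ∫_0^3 -6*x^2 dx = -54;
  ∫_0^3 12*x dx = 54.
Sum: 729/5 − 243/2 − 54 + 54 = 243/10.
So LHS = 243/10.
∫_0^3 v(x) φ(x) dx = ∫_0^3 (2*x^4 - 6*x^3) dx. Term by term:
  ∫_0^3 2*x^4 dx = 486/5;  ∫_0^3 -6*x^3 dx = -243/2.
Sum: 486/5 − 243/2 = -243/10.
So RHS = -∫_0^3 v(x) φ(x) dx = 243/10.
LHS = RHS, so the identity holds for this test φ.
Moreover u is smooth here and v(x) = u'(x) = -2*x pointwise, so the identity holds for every test function. Hence v is the weak derivative of u.


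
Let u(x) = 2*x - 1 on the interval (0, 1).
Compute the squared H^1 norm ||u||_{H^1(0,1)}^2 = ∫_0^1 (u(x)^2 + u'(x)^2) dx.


||u||_{H^1}^2 = 13/3

The H^1 norm (squared) on an interval (0, L) is
  ||u||_{H^1}^2 = ∫_0^L u(x)^2 dx + ∫_0^L u'(x)^2 dx.
Compute u'(x) = 2.
Then u(x)^2 = 4*x**2 - 4*x + 1 and u'(x)^2 = 4.
Integrate each monomial from 0 to 1 using ∫_0^1 c·x^n dx = c·1^(n+1)/(n+1):
  ∫_0^1 u(x)^2 dx = ∫_0^1 (4*x^2 - 4*x + 1) dx. Term by term:
    ∫_0^1 4*x^2 dx = 4/3;  ∫_0^1 -4*x dx = -2;  ∫_0^1 1 dx = 1.
  Sum: 4/3 − 2 + 1 = 1/3.
  ∫_0^1 u'(x)^2 dx = ∫_0^1 (4) dx. Term by term:
    ∫_0^1 4 dx = 4.
Adding: ||u||_{H^1}^2 = 1/3 + 4 = 13/3.


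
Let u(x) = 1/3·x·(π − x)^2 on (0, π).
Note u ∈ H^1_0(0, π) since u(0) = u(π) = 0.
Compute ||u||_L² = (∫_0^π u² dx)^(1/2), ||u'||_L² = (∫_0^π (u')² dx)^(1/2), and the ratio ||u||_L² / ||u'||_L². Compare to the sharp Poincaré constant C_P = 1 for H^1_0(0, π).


||u||_L² / ||u'||_L² = sqrt(14)*π/14 < C_P = 1.

u(x) = 1/3·x·(π − x)^2, so u'(x) = (x - π)*(3*x - π)/3.
u(x) = 1/3·x·(π − x)^2 vanishes at x = 0 and x = π, so u ∈ H^1_0(0, π). Differentiate via the product rule and integrate the resulting polynomials term by term.
  ∫_0^π u² dx = ∫_0^π (x^6/9 - 4*π*x^5/9 + 2*π^2*x^4/3 - 4*π^3*x^3/9 + π^4*x^2/9) dx. Term by term:
    ∫_0^π x^6/9 dx = π^7/63;  ∫_0^π -4*π*x^5/9 dx = -2*π^7/27;  ∫_0^π 2*π^2*x^4/3 dx = 2*π^7/15;
    ∫_0^π -4*π^3*x^3/9 dx = -π^7/9;  ∫_0^π π^4*x^2/9 dx = π^7/27.
  Sum: π^7/63 − 2*π^7/27 + 2*π^7/15 − π^7/9 + π^7/27 = π^7/945.
  ∫_0^π (u')² dx = ∫_0^π (x^4 - 8*π*x^3/3 + 22*π^2*x^2/9 - 8*π^3*x/9 + π^4/9) dx. Term by term:
    ∫_0^π x^4 dx = π^5/5;  ∫_0^π -8*π*x^3/3 dx = -2*π^5/3;  ∫_0^π 22*π^2*x^2/9 dx = 22*π^5/27;
    ∫_0^π -8*π^3*x/9 dx = -4*π^5/9;  ∫_0^π π^4/9 dx = π^5/9.
  Sum: π^5/5 − 2*π^5/3 + 22*π^5/27 − 4*π^5/9 + π^5/9 = 2*π^5/135.
∫_0^π u² dx = π^7/945, so ||u||_L² = sqrt(105)*π^(7/2)/315.
∫_0^π (u')² dx = 2*π^5/135, so ||u'||_L² = sqrt(30)*π^(5/2)/45.
Ratio ||u||_L² / ||u'||_L² = sqrt(14)*π/14.
Sharp Poincaré constant on H^1_0(0, π) is C_P = L/π = 1, achieved by sin(x).
A polynomial bump cannot attain the sharp Poincaré constant (only the first sine eigenfunction does), so the ratio is strictly less than C_P, consistent with ||u||_L² ≤ C_P ||u'||_L².


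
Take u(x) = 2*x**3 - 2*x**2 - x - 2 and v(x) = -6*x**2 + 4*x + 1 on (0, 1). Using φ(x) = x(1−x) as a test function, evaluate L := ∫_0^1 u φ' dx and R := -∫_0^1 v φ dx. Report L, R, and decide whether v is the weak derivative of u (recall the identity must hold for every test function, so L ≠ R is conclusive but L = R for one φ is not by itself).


LHS = 1/5, RHS = -1/5. No, v is not the weak derivative of u.

u(x) = 2*x**3 - 2*x**2 - x - 2, classical derivative u'(x) = 6*x**2 - 4*x - 1.
φ(x) = x(1−x), so φ'(x) = 1 - 2*x.
Note φ(0) = φ(1) = 0, so the boundary term u·φ vanishes.
LHS = ∫_0^1 u(x) φ'(x) dx = ∫_0^1 (-4*x^4 + 6*x^3 + 3*x - 2) dx. Term by term:
  ∫_0^1 -4*x^4 dx = -4/5;  ∫_0^1 6*x^3 dx = 3/2;  ∫_0^1 3*x dx = 3/2;
  ∫_0^1 -2 dx = -2.
Sum: -4/5 + 3/2 + 3/2 − 2 = 1/5.
So LHS = 1/5.
∫_0^1 v(x) φ(x) dx = ∫_0^1 (6*x^4 - 10*x^3 + 3*x^2 + x) dx. Term by term:
  ∫_0^1 6*x^4 dx = 6/5;  ∫_0^1 -10*x^3 dx = -5/2;  ∫_0^1 3*x^2 dx = 1;
  ∫_0^1 x dx = 1/2.
Sum: 6/5 − 5/2 + 1 + 1/2 = 1/5.
So RHS = -∫_0^1 v(x) φ(x) dx = -1/5.
LHS − RHS = 2/5 ≠ 0, so the identity fails.
(For a valid weak derivative the identity must hold for EVERY test function, in particular this one. The failure shows v is NOT the weak derivative of u.)
Correct weak derivative would be u'(x) = 6*x**2 - 4*x - 1.
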